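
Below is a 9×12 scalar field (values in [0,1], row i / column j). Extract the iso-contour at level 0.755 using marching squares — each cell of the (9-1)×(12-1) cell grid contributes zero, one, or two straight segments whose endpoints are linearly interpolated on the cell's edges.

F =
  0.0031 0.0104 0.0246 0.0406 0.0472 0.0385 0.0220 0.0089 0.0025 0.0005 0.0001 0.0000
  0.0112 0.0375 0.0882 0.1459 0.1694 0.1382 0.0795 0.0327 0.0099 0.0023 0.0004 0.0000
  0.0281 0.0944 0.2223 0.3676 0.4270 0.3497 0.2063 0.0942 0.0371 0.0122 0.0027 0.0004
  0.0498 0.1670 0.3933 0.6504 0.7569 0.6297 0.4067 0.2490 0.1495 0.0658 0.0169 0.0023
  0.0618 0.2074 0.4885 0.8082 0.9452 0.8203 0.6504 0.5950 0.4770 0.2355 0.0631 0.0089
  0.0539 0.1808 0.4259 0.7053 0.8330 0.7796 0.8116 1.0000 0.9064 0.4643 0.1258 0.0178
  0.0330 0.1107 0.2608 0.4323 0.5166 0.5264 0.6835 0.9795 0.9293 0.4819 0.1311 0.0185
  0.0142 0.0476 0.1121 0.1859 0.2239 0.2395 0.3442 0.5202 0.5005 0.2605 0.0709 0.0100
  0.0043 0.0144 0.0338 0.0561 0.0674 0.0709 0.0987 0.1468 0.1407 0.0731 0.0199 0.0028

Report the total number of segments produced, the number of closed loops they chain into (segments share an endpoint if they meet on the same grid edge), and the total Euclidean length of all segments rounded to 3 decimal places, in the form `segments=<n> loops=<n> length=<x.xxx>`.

cell (2,3): code 0100 → (2.994,4.000)–(3.000,3.982)
cell (2,4): code 1000 → (3.000,4.015)–(2.994,4.000)
cell (3,2): code 0100 → (3.663,3.000)–(4.000,2.834)
cell (3,3): code 1110 → (3.000,3.982)–(3.663,3.000)
cell (3,4): code 1101 → (3.657,5.000)–(3.000,4.015)
cell (3,5): code 1000 → (4.000,5.384)–(3.657,5.000)
cell (4,2): code 0010 → (4.000,2.834)–(4.517,3.000)
cell (4,3): code 0111 → (4.517,3.000)–(5.000,3.389)
cell (4,5): code 1101 → (4.649,6.000)–(4.000,5.384)
cell (4,6): code 1100 → (4.395,7.000)–(4.649,6.000)
cell (4,7): code 1100 → (4.647,8.000)–(4.395,7.000)
cell (4,8): code 1000 → (5.000,8.342)–(4.647,8.000)
cell (5,3): code 0010 → (5.000,3.389)–(5.247,4.000)
cell (5,4): code 0011 → (5.247,4.000)–(5.097,5.000)
cell (5,5): code 0011 → (5.097,5.000)–(5.442,6.000)
cell (5,6): code 0111 → (5.442,6.000)–(6.000,6.242)
cell (5,8): code 1001 → (6.000,8.390)–(5.000,8.342)
cell (6,6): code 0010 → (6.000,6.242)–(6.489,7.000)
cell (6,7): code 0011 → (6.489,7.000)–(6.406,8.000)
cell (6,8): code 0001 → (6.406,8.000)–(6.000,8.390)
total: 20 segments, chained into 1 closed loop(s), length Σ = 14.712783

segments=20 loops=1 length=14.713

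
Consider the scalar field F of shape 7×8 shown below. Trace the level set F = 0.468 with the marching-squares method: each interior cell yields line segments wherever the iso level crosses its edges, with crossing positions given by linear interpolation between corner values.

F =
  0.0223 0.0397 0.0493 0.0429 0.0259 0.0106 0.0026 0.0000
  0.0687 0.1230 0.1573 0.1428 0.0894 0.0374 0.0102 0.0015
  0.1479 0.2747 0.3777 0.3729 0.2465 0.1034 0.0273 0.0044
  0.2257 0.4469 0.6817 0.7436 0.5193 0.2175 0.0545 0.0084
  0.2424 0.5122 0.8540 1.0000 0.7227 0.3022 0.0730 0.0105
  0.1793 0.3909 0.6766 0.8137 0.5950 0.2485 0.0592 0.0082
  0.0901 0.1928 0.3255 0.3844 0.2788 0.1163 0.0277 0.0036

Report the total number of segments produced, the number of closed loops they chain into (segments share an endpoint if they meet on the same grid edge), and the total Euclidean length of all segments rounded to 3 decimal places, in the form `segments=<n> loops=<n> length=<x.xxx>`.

cell (2,1): code 0100 → (2.297,2.000)–(3.000,1.090)
cell (2,2): code 1100 → (2.257,3.000)–(2.297,2.000)
cell (2,3): code 1100 → (2.812,4.000)–(2.257,3.000)
cell (2,4): code 1000 → (3.000,4.170)–(2.812,4.000)
cell (3,0): code 0100 → (3.323,1.000)–(4.000,0.836)
cell (3,1): code 1110 → (3.000,1.090)–(3.323,1.000)
cell (3,4): code 1001 → (4.000,4.606)–(3.000,4.170)
cell (4,0): code 0010 → (4.000,0.836)–(4.364,1.000)
cell (4,1): code 0111 → (4.364,1.000)–(5.000,1.270)
cell (4,4): code 1001 → (5.000,4.367)–(4.000,4.606)
cell (5,1): code 0010 → (5.000,1.270)–(5.594,2.000)
cell (5,2): code 0011 → (5.594,2.000)–(5.805,3.000)
cell (5,3): code 0011 → (5.805,3.000)–(5.402,4.000)
cell (5,4): code 0001 → (5.402,4.000)–(5.000,4.367)
total: 14 segments, chained into 1 closed loop(s), length Σ = 11.374561

segments=14 loops=1 length=11.375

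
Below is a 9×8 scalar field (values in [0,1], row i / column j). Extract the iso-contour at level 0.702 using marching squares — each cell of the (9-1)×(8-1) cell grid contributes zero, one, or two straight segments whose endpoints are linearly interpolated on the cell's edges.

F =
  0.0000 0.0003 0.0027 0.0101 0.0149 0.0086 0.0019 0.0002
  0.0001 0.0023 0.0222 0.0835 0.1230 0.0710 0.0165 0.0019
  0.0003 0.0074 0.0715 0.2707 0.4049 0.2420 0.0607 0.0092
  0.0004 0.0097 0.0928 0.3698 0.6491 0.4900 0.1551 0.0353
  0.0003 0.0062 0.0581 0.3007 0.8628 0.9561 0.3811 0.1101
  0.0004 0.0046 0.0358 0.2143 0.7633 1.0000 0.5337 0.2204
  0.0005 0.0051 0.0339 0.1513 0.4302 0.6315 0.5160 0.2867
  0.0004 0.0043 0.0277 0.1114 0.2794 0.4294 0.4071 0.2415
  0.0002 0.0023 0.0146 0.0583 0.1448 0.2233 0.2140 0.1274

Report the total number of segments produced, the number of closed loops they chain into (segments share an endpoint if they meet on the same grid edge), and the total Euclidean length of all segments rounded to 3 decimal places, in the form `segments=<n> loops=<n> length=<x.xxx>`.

segments=8 loops=1 length=6.987

cell (3,3): code 0100 → (3.248,4.000)–(4.000,3.714)
cell (3,4): code 1100 → (3.455,5.000)–(3.248,4.000)
cell (3,5): code 1000 → (4.000,5.442)–(3.455,5.000)
cell (4,3): code 0110 → (4.000,3.714)–(5.000,3.888)
cell (4,5): code 1001 → (5.000,5.639)–(4.000,5.442)
cell (5,3): code 0010 → (5.000,3.888)–(5.184,4.000)
cell (5,4): code 0011 → (5.184,4.000)–(5.809,5.000)
cell (5,5): code 0001 → (5.809,5.000)–(5.000,5.639)
total: 8 segments, chained into 1 closed loop(s), length Σ = 6.987422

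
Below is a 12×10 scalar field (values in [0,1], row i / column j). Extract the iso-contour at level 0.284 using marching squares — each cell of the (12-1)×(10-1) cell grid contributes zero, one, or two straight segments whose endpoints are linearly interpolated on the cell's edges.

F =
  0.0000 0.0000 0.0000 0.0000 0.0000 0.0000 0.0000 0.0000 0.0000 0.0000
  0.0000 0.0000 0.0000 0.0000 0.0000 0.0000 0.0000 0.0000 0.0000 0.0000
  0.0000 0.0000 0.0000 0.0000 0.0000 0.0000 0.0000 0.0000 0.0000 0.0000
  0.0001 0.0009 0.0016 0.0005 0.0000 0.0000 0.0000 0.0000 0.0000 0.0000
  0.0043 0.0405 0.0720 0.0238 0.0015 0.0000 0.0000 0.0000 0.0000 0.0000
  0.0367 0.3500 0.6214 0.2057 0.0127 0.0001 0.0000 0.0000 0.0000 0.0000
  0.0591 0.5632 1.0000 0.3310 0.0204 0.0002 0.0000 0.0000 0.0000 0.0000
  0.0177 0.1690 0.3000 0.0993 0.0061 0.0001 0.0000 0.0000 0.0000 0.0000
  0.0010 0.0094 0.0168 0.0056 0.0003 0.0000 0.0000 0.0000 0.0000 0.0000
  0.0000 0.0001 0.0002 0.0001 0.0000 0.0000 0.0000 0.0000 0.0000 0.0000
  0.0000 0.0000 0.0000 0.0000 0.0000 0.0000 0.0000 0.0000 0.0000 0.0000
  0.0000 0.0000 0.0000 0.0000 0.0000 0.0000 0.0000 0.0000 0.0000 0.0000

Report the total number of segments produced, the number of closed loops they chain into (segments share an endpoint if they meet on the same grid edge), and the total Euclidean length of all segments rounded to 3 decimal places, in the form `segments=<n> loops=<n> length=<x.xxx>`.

cell (4,0): code 0100 → (4.787,1.000)–(5.000,0.789)
cell (4,1): code 1100 → (4.386,2.000)–(4.787,1.000)
cell (4,2): code 1000 → (5.000,2.812)–(4.386,2.000)
cell (5,0): code 0110 → (5.000,0.789)–(6.000,0.446)
cell (5,2): code 1101 → (5.625,3.000)–(5.000,2.812)
cell (5,3): code 1000 → (6.000,3.151)–(5.625,3.000)
cell (6,0): code 0010 → (6.000,0.446)–(6.708,1.000)
cell (6,1): code 0111 → (6.708,1.000)–(7.000,1.878)
cell (6,2): code 1011 → (7.000,2.080)–(6.203,3.000)
cell (6,3): code 0001 → (6.203,3.000)–(6.000,3.151)
cell (7,1): code 0010 → (7.000,1.878)–(7.056,2.000)
cell (7,2): code 0001 → (7.056,2.000)–(7.000,2.080)
total: 12 segments, chained into 1 closed loop(s), length Σ = 8.036365

segments=12 loops=1 length=8.036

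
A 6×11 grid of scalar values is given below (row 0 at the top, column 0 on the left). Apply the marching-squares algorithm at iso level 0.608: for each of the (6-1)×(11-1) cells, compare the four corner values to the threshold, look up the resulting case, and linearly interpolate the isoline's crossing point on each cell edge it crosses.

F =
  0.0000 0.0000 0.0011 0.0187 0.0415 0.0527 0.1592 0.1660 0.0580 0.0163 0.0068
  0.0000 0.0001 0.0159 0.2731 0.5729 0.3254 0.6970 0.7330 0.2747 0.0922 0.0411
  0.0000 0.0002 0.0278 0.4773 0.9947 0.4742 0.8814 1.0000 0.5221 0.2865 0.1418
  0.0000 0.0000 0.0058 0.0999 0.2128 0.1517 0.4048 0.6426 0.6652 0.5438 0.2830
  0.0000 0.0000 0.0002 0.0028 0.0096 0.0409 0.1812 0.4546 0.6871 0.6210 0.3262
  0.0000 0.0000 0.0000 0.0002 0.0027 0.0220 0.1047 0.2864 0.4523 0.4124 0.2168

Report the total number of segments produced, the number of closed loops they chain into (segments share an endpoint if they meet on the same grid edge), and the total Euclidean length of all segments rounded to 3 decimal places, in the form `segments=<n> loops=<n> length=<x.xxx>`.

cell (0,5): code 0100 → (0.835,6.000)–(1.000,5.760)
cell (0,6): code 1100 → (0.780,7.000)–(0.835,6.000)
cell (0,7): code 1000 → (1.000,7.273)–(0.780,7.000)
cell (1,3): code 0100 → (1.083,4.000)–(2.000,3.253)
cell (1,4): code 1000 → (2.000,4.743)–(1.083,4.000)
cell (1,5): code 0110 → (1.000,5.760)–(2.000,5.329)
cell (1,7): code 1001 → (2.000,7.820)–(1.000,7.273)
cell (2,3): code 0010 → (2.000,3.253)–(2.495,4.000)
cell (2,4): code 0001 → (2.495,4.000)–(2.000,4.743)
cell (2,5): code 0010 → (2.000,5.329)–(2.574,6.000)
cell (2,6): code 0111 → (2.574,6.000)–(3.000,6.854)
cell (2,7): code 1101 → (2.600,8.000)–(2.000,7.820)
cell (2,8): code 1000 → (3.000,8.471)–(2.600,8.000)
cell (3,6): code 0010 → (3.000,6.854)–(3.184,7.000)
cell (3,7): code 0111 → (3.184,7.000)–(4.000,7.660)
cell (3,8): code 1101 → (3.832,9.000)–(3.000,8.471)
cell (3,9): code 1000 → (4.000,9.044)–(3.832,9.000)
cell (4,7): code 0010 → (4.000,7.660)–(4.337,8.000)
cell (4,8): code 0011 → (4.337,8.000)–(4.062,9.000)
cell (4,9): code 0001 → (4.062,9.000)–(4.000,9.044)
total: 20 segments, chained into 2 closed loop(s), length Σ = 15.142468

segments=20 loops=2 length=15.142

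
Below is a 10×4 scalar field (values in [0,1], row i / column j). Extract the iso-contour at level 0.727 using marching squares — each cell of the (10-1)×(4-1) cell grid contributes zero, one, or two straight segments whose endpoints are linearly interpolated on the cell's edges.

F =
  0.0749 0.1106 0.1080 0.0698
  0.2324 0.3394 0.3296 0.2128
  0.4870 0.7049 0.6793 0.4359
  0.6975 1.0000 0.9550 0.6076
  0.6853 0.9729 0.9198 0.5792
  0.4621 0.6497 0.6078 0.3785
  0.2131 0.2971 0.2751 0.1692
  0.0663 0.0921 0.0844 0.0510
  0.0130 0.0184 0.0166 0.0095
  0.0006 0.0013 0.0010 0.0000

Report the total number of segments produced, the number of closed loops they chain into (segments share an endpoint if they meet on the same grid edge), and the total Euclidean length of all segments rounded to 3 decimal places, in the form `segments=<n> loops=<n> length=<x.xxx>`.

segments=8 loops=1 length=8.351

cell (2,0): code 0100 → (2.075,1.000)–(3.000,0.098)
cell (2,1): code 1100 → (2.173,2.000)–(2.075,1.000)
cell (2,2): code 1000 → (3.000,2.656)–(2.173,2.000)
cell (3,0): code 0110 → (3.000,0.098)–(4.000,0.145)
cell (3,2): code 1001 → (4.000,2.566)–(3.000,2.656)
cell (4,0): code 0010 → (4.000,0.145)–(4.761,1.000)
cell (4,1): code 0011 → (4.761,1.000)–(4.618,2.000)
cell (4,2): code 0001 → (4.618,2.000)–(4.000,2.566)
total: 8 segments, chained into 1 closed loop(s), length Σ = 8.350846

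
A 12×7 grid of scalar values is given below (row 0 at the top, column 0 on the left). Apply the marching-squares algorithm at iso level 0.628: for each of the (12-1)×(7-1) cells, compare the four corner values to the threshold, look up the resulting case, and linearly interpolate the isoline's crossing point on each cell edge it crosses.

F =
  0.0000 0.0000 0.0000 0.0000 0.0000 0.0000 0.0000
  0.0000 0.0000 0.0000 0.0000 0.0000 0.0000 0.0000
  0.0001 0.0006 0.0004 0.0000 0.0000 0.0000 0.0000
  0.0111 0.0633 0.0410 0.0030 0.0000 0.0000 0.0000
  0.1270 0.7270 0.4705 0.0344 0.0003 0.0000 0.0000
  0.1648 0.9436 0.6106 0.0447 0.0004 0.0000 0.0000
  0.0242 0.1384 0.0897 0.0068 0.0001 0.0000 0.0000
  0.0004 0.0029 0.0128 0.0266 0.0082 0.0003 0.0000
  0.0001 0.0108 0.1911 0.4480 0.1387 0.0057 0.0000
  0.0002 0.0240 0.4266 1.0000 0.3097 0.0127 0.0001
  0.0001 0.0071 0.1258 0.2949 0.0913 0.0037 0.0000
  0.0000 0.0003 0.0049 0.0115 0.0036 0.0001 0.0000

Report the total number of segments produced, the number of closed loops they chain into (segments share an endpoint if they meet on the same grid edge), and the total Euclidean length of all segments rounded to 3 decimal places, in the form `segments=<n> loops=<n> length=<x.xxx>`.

segments=10 loops=2 length=7.790

cell (3,0): code 0100 → (3.851,1.000)–(4.000,0.835)
cell (3,1): code 1000 → (4.000,1.386)–(3.851,1.000)
cell (4,0): code 0110 → (4.000,0.835)–(5.000,0.595)
cell (4,1): code 1001 → (5.000,1.948)–(4.000,1.386)
cell (5,0): code 0010 → (5.000,0.595)–(5.392,1.000)
cell (5,1): code 0001 → (5.392,1.000)–(5.000,1.948)
cell (8,2): code 0100 → (8.326,3.000)–(9.000,2.351)
cell (8,3): code 1000 → (9.000,3.539)–(8.326,3.000)
cell (9,2): code 0010 → (9.000,2.351)–(9.528,3.000)
cell (9,3): code 0001 → (9.528,3.000)–(9.000,3.539)
total: 10 segments, chained into 2 closed loop(s), length Σ = 7.789727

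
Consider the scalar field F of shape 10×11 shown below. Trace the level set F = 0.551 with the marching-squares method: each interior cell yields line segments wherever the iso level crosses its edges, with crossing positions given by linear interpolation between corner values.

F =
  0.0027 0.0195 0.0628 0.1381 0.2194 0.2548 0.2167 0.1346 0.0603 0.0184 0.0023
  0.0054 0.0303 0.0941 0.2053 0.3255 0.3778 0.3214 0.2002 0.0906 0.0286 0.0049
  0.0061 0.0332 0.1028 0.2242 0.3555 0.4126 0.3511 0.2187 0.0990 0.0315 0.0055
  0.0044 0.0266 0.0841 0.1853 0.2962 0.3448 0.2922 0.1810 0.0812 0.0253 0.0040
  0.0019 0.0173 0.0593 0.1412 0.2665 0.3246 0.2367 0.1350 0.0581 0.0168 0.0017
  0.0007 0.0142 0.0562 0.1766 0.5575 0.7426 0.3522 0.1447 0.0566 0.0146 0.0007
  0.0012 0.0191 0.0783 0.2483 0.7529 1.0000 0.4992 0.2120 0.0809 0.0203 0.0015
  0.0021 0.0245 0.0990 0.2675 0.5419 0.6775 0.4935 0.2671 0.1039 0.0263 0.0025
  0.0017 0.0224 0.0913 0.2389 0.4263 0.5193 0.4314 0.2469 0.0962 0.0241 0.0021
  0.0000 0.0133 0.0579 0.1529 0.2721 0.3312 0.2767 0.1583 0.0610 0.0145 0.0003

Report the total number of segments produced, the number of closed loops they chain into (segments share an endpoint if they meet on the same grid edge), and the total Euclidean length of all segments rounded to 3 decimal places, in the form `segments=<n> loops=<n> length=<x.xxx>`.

segments=10 loops=1 length=8.362

cell (4,3): code 0100 → (4.978,4.000)–(5.000,3.983)
cell (4,4): code 1100 → (4.542,5.000)–(4.978,4.000)
cell (4,5): code 1000 → (5.000,5.491)–(4.542,5.000)
cell (5,3): code 0110 → (5.000,3.983)–(6.000,3.600)
cell (5,5): code 1001 → (6.000,5.897)–(5.000,5.491)
cell (6,3): code 0010 → (6.000,3.600)–(6.957,4.000)
cell (6,4): code 0111 → (6.957,4.000)–(7.000,4.067)
cell (6,5): code 1001 → (7.000,5.688)–(6.000,5.897)
cell (7,4): code 0010 → (7.000,4.067)–(7.800,5.000)
cell (7,5): code 0001 → (7.800,5.000)–(7.000,5.688)
total: 10 segments, chained into 1 closed loop(s), length Σ = 8.362412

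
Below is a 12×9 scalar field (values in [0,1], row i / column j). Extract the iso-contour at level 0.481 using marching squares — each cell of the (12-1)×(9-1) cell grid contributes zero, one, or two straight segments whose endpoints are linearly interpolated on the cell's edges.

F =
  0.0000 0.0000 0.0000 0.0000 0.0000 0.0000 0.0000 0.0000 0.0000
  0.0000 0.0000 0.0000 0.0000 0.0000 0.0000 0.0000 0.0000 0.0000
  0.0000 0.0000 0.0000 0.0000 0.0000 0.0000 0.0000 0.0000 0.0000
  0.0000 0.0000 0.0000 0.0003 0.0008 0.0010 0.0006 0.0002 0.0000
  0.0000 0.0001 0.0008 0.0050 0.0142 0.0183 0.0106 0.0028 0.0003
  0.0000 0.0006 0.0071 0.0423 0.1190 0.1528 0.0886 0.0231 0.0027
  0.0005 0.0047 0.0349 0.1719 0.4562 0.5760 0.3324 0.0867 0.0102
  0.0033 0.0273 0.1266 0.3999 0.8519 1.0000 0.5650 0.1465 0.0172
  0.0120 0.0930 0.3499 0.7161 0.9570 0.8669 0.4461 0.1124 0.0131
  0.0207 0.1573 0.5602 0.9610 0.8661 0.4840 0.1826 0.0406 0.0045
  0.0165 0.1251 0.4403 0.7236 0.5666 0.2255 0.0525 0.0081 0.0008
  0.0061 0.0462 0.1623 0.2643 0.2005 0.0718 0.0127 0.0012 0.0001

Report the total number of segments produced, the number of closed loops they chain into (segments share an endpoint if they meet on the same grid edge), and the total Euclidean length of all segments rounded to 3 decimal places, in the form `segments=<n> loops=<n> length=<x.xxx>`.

cell (5,4): code 0100 → (5.776,5.000)–(6.000,4.207)
cell (5,5): code 1000 → (6.000,5.390)–(5.776,5.000)
cell (6,3): code 0100 → (6.063,4.000)–(7.000,3.179)
cell (6,4): code 1110 → (6.000,4.207)–(6.063,4.000)
cell (6,5): code 1101 → (6.639,6.000)–(6.000,5.390)
cell (6,6): code 1000 → (7.000,6.201)–(6.639,6.000)
cell (7,2): code 0100 → (7.256,3.000)–(8.000,2.358)
cell (7,3): code 1110 → (7.000,3.179)–(7.256,3.000)
cell (7,5): code 1011 → (8.000,5.917)–(7.706,6.000)
cell (7,6): code 0001 → (7.706,6.000)–(7.000,6.201)
cell (8,1): code 0100 → (8.623,2.000)–(9.000,1.803)
cell (8,2): code 1110 → (8.000,2.358)–(8.623,2.000)
cell (8,5): code 1001 → (9.000,5.010)–(8.000,5.917)
cell (9,1): code 0010 → (9.000,1.803)–(9.661,2.000)
cell (9,2): code 0111 → (9.661,2.000)–(10.000,2.144)
cell (9,4): code 1011 → (10.000,4.251)–(9.012,5.000)
cell (9,5): code 0001 → (9.012,5.000)–(9.000,5.010)
cell (10,2): code 0010 → (10.000,2.144)–(10.528,3.000)
cell (10,3): code 0011 → (10.528,3.000)–(10.234,4.000)
cell (10,4): code 0001 → (10.234,4.000)–(10.000,4.251)
total: 20 segments, chained into 1 closed loop(s), length Σ = 13.566085

segments=20 loops=1 length=13.566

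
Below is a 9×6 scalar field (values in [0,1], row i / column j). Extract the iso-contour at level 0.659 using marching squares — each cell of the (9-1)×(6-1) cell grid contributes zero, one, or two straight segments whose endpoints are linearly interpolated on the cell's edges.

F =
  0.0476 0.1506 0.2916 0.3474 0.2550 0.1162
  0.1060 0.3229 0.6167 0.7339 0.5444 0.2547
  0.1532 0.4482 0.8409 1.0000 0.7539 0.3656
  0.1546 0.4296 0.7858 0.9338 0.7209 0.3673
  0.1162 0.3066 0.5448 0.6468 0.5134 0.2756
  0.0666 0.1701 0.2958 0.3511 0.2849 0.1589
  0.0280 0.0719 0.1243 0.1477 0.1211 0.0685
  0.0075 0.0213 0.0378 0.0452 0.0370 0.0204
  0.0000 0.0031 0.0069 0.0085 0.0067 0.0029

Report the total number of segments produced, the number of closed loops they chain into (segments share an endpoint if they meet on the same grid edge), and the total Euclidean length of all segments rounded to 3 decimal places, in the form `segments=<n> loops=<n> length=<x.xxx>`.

segments=12 loops=1 length=9.056

cell (0,2): code 0100 → (0.806,3.000)–(1.000,2.361)
cell (0,3): code 1000 → (1.000,3.395)–(0.806,3.000)
cell (1,1): code 0100 → (1.189,2.000)–(2.000,1.537)
cell (1,2): code 1110 → (1.000,2.361)–(1.189,2.000)
cell (1,3): code 1101 → (1.547,4.000)–(1.000,3.395)
cell (1,4): code 1000 → (2.000,4.244)–(1.547,4.000)
cell (2,1): code 0110 → (2.000,1.537)–(3.000,1.644)
cell (2,4): code 1001 → (3.000,4.175)–(2.000,4.244)
cell (3,1): code 0010 → (3.000,1.644)–(3.526,2.000)
cell (3,2): code 0011 → (3.526,2.000)–(3.957,3.000)
cell (3,3): code 0011 → (3.957,3.000)–(3.298,4.000)
cell (3,4): code 0001 → (3.298,4.000)–(3.000,4.175)
total: 12 segments, chained into 1 closed loop(s), length Σ = 9.055721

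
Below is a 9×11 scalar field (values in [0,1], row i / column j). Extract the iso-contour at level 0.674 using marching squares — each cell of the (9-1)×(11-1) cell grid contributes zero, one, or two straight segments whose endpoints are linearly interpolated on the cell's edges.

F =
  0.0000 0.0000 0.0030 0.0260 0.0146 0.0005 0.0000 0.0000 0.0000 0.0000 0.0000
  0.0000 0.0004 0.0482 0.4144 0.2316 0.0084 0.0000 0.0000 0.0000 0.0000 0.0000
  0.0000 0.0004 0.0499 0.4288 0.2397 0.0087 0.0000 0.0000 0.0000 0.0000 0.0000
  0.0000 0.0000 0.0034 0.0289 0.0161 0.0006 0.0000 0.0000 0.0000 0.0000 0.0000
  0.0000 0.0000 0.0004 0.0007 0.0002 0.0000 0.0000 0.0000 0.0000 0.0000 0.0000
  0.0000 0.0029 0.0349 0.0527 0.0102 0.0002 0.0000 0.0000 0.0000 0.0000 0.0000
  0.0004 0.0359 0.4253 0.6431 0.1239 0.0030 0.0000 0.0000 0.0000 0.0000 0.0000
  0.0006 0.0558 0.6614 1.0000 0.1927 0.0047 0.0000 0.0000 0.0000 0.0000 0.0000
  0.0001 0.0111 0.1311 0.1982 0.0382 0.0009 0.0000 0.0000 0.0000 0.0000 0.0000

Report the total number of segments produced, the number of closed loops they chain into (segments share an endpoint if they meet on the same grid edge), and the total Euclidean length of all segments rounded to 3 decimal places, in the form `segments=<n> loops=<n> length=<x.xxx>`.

segments=4 loops=1 length=3.944

cell (6,2): code 0100 → (6.087,3.000)–(7.000,2.037)
cell (6,3): code 1000 → (7.000,3.404)–(6.087,3.000)
cell (7,2): code 0010 → (7.000,2.037)–(7.407,3.000)
cell (7,3): code 0001 → (7.407,3.000)–(7.000,3.404)
total: 4 segments, chained into 1 closed loop(s), length Σ = 3.944002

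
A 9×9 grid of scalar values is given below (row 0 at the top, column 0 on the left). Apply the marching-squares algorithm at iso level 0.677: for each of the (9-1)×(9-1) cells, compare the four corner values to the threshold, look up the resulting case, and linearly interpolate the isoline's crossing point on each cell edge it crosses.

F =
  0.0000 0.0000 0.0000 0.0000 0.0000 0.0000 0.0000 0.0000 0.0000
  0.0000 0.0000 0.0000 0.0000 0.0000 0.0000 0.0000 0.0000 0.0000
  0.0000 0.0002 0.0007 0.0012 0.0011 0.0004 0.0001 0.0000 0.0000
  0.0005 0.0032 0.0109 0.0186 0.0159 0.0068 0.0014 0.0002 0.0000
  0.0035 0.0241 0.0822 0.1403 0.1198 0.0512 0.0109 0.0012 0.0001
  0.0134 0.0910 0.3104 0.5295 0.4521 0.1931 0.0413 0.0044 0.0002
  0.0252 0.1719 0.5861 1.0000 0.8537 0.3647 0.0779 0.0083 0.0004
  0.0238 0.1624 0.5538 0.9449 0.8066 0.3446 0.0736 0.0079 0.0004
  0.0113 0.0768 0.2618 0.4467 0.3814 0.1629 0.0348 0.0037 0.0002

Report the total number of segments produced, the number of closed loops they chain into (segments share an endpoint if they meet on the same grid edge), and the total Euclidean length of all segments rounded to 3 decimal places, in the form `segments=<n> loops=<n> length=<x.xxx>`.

cell (5,2): code 0100 → (5.313,3.000)–(6.000,2.220)
cell (5,3): code 1100 → (5.560,4.000)–(5.313,3.000)
cell (5,4): code 1000 → (6.000,4.361)–(5.560,4.000)
cell (6,2): code 0110 → (6.000,2.220)–(7.000,2.315)
cell (6,4): code 1001 → (7.000,4.281)–(6.000,4.361)
cell (7,2): code 0010 → (7.000,2.315)–(7.538,3.000)
cell (7,3): code 0011 → (7.538,3.000)–(7.305,4.000)
cell (7,4): code 0001 → (7.305,4.000)–(7.000,4.281)
total: 8 segments, chained into 1 closed loop(s), length Σ = 6.958314

segments=8 loops=1 length=6.958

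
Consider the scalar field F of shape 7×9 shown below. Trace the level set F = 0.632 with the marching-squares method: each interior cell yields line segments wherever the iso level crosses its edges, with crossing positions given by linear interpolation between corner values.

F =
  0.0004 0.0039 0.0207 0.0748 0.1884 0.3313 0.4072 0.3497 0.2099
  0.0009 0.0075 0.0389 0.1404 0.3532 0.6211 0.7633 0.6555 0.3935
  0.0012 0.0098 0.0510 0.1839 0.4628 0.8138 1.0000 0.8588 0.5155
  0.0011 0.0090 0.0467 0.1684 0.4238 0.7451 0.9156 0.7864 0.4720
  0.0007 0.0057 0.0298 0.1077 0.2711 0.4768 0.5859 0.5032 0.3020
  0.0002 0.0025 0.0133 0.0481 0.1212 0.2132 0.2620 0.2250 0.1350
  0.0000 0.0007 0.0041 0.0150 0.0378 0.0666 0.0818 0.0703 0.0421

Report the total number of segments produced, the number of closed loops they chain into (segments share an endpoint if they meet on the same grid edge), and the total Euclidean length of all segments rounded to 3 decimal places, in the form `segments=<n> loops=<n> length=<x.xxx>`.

cell (0,5): code 0100 → (0.631,6.000)–(1.000,5.077)
cell (0,6): code 1100 → (0.923,7.000)–(0.631,6.000)
cell (0,7): code 1000 → (1.000,7.090)–(0.923,7.000)
cell (1,4): code 0100 → (1.057,5.000)–(2.000,4.482)
cell (1,5): code 1110 → (1.000,5.077)–(1.057,5.000)
cell (1,7): code 1001 → (2.000,7.661)–(1.000,7.090)
cell (2,4): code 0110 → (2.000,4.482)–(3.000,4.648)
cell (2,7): code 1001 → (3.000,7.491)–(2.000,7.661)
cell (3,4): code 0010 → (3.000,4.648)–(3.422,5.000)
cell (3,5): code 0011 → (3.422,5.000)–(3.860,6.000)
cell (3,6): code 0011 → (3.860,6.000)–(3.545,7.000)
cell (3,7): code 0001 → (3.545,7.000)–(3.000,7.491)
total: 12 segments, chained into 1 closed loop(s), length Σ = 9.928427

segments=12 loops=1 length=9.928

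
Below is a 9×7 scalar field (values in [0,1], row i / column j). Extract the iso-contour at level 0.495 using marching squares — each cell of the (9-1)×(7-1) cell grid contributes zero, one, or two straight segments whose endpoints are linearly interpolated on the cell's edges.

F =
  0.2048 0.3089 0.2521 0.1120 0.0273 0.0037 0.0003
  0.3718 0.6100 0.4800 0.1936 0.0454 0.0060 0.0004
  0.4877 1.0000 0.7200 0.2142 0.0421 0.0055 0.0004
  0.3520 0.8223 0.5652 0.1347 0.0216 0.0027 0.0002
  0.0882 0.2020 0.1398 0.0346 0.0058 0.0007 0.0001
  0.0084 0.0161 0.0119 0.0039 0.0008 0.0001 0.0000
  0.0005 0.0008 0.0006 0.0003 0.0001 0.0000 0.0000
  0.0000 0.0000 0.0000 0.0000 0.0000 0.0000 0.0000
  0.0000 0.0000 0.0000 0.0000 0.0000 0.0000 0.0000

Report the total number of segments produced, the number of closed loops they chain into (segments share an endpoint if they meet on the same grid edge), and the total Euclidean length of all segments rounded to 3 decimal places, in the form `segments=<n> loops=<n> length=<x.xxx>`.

cell (0,0): code 0100 → (0.618,1.000)–(1.000,0.517)
cell (0,1): code 1000 → (1.000,1.885)–(0.618,1.000)
cell (1,0): code 0110 → (1.000,0.517)–(2.000,0.014)
cell (1,1): code 1101 → (1.062,2.000)–(1.000,1.885)
cell (1,2): code 1000 → (2.000,2.445)–(1.062,2.000)
cell (2,0): code 0110 → (2.000,0.014)–(3.000,0.304)
cell (2,2): code 1001 → (3.000,2.163)–(2.000,2.445)
cell (3,0): code 0010 → (3.000,0.304)–(3.528,1.000)
cell (3,1): code 0011 → (3.528,1.000)–(3.165,2.000)
cell (3,2): code 0001 → (3.165,2.000)–(3.000,2.163)
total: 10 segments, chained into 1 closed loop(s), length Σ = 8.116566

segments=10 loops=1 length=8.117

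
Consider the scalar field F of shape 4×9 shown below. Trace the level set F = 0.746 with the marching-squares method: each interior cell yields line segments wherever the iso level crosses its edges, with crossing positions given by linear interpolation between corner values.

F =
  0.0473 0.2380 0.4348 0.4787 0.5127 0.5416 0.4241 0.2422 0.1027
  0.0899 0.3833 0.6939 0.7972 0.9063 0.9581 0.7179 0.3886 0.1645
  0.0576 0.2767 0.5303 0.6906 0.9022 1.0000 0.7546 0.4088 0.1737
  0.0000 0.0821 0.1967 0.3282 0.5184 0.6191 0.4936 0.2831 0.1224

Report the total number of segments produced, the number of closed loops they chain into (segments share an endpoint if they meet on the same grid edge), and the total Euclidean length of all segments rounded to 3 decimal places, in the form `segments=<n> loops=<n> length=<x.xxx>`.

segments=12 loops=1 length=8.959

cell (0,2): code 0100 → (0.839,3.000)–(1.000,2.504)
cell (0,3): code 1100 → (0.593,4.000)–(0.839,3.000)
cell (0,4): code 1100 → (0.491,5.000)–(0.593,4.000)
cell (0,5): code 1000 → (1.000,5.883)–(0.491,5.000)
cell (1,2): code 0010 → (1.000,2.504)–(1.480,3.000)
cell (1,3): code 0111 → (1.480,3.000)–(2.000,3.262)
cell (1,5): code 1101 → (1.766,6.000)–(1.000,5.883)
cell (1,6): code 1000 → (2.000,6.025)–(1.766,6.000)
cell (2,3): code 0010 → (2.000,3.262)–(2.407,4.000)
cell (2,4): code 0011 → (2.407,4.000)–(2.667,5.000)
cell (2,5): code 0011 → (2.667,5.000)–(2.033,6.000)
cell (2,6): code 0001 → (2.033,6.000)–(2.000,6.025)
total: 12 segments, chained into 1 closed loop(s), length Σ = 8.959246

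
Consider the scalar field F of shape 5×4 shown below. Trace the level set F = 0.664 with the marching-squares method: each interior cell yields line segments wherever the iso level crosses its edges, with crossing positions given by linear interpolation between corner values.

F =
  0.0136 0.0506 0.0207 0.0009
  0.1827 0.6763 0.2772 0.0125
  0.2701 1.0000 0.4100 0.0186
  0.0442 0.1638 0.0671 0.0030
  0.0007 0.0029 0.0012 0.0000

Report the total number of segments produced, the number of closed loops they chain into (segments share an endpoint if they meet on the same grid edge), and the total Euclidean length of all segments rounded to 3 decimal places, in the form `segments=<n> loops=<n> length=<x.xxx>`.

segments=6 loops=1 length=3.603

cell (0,0): code 0100 → (0.980,1.000)–(1.000,0.975)
cell (0,1): code 1000 → (1.000,1.031)–(0.980,1.000)
cell (1,0): code 0110 → (1.000,0.975)–(2.000,0.540)
cell (1,1): code 1001 → (2.000,1.569)–(1.000,1.031)
cell (2,0): code 0010 → (2.000,0.540)–(2.402,1.000)
cell (2,1): code 0001 → (2.402,1.000)–(2.000,1.569)
total: 6 segments, chained into 1 closed loop(s), length Σ = 3.602849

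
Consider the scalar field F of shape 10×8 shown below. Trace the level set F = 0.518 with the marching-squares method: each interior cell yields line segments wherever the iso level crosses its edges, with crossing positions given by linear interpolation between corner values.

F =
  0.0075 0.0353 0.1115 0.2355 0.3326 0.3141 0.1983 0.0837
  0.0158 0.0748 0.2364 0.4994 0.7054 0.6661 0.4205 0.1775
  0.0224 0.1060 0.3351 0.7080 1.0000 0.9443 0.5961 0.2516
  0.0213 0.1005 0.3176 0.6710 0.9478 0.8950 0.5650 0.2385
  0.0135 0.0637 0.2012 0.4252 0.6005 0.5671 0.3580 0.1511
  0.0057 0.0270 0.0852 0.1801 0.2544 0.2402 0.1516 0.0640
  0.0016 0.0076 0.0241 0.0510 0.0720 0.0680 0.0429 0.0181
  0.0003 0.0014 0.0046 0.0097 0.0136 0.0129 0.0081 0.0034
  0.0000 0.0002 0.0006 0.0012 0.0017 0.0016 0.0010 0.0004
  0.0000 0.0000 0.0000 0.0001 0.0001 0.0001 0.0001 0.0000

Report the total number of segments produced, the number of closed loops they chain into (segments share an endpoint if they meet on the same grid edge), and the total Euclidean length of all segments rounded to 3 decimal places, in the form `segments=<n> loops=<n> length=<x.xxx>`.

cell (0,3): code 0100 → (0.497,4.000)–(1.000,3.090)
cell (0,4): code 1100 → (0.579,5.000)–(0.497,4.000)
cell (0,5): code 1000 → (1.000,5.603)–(0.579,5.000)
cell (1,2): code 0100 → (1.089,3.000)–(2.000,2.490)
cell (1,3): code 1110 → (1.000,3.090)–(1.089,3.000)
cell (1,5): code 1101 → (1.555,6.000)–(1.000,5.603)
cell (1,6): code 1000 → (2.000,6.227)–(1.555,6.000)
cell (2,2): code 0110 → (2.000,2.490)–(3.000,2.567)
cell (2,6): code 1001 → (3.000,6.144)–(2.000,6.227)
cell (3,2): code 0010 → (3.000,2.567)–(3.622,3.000)
cell (3,3): code 0111 → (3.622,3.000)–(4.000,3.529)
cell (3,5): code 1011 → (4.000,5.235)–(3.227,6.000)
cell (3,6): code 0001 → (3.227,6.000)–(3.000,6.144)
cell (4,3): code 0010 → (4.000,3.529)–(4.238,4.000)
cell (4,4): code 0011 → (4.238,4.000)–(4.150,5.000)
cell (4,5): code 0001 → (4.150,5.000)–(4.000,5.235)
total: 16 segments, chained into 1 closed loop(s), length Σ = 11.711742

segments=16 loops=1 length=11.712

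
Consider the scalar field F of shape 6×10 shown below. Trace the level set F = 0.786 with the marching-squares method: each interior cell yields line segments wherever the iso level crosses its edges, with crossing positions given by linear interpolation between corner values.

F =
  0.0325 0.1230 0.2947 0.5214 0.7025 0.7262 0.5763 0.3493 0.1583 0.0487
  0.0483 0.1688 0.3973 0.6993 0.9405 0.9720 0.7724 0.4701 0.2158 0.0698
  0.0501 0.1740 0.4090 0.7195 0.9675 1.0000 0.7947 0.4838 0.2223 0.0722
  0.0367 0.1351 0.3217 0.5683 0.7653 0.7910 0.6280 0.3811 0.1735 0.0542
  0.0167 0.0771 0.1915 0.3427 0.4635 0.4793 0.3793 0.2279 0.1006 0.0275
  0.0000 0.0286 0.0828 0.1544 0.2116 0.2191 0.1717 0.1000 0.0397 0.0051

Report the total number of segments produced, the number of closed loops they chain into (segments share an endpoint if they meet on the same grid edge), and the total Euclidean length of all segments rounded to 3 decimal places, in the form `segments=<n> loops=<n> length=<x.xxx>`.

cell (0,3): code 0100 → (0.351,4.000)–(1.000,3.359)
cell (0,4): code 1100 → (0.243,5.000)–(0.351,4.000)
cell (0,5): code 1000 → (1.000,5.932)–(0.243,5.000)
cell (1,3): code 0110 → (1.000,3.359)–(2.000,3.268)
cell (1,5): code 1101 → (1.610,6.000)–(1.000,5.932)
cell (1,6): code 1000 → (2.000,6.028)–(1.610,6.000)
cell (2,3): code 0010 → (2.000,3.268)–(2.898,4.000)
cell (2,4): code 0111 → (2.898,4.000)–(3.000,4.805)
cell (2,5): code 1011 → (3.000,5.031)–(2.052,6.000)
cell (2,6): code 0001 → (2.052,6.000)–(2.000,6.028)
cell (3,4): code 0010 → (3.000,4.805)–(3.016,5.000)
cell (3,5): code 0001 → (3.016,5.000)–(3.000,5.031)
total: 12 segments, chained into 1 closed loop(s), length Σ = 8.741958

segments=12 loops=1 length=8.742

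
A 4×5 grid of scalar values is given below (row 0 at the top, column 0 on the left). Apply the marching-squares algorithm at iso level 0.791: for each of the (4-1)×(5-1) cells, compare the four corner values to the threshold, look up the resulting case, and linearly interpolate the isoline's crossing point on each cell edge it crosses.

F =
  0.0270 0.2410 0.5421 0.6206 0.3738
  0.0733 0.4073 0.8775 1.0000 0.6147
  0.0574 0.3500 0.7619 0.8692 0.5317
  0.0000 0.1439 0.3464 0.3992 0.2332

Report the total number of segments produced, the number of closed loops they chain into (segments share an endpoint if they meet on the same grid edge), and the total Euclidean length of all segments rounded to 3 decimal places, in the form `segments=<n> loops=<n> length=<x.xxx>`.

cell (0,1): code 0100 → (0.742,2.000)–(1.000,1.816)
cell (0,2): code 1100 → (0.449,3.000)–(0.742,2.000)
cell (0,3): code 1000 → (1.000,3.542)–(0.449,3.000)
cell (1,1): code 0010 → (1.000,1.816)–(1.748,2.000)
cell (1,2): code 0111 → (1.748,2.000)–(2.000,2.271)
cell (1,3): code 1001 → (2.000,3.232)–(1.000,3.542)
cell (2,2): code 0010 → (2.000,2.271)–(2.166,3.000)
cell (2,3): code 0001 → (2.166,3.000)–(2.000,3.232)
total: 8 segments, chained into 1 closed loop(s), length Σ = 5.352473

segments=8 loops=1 length=5.352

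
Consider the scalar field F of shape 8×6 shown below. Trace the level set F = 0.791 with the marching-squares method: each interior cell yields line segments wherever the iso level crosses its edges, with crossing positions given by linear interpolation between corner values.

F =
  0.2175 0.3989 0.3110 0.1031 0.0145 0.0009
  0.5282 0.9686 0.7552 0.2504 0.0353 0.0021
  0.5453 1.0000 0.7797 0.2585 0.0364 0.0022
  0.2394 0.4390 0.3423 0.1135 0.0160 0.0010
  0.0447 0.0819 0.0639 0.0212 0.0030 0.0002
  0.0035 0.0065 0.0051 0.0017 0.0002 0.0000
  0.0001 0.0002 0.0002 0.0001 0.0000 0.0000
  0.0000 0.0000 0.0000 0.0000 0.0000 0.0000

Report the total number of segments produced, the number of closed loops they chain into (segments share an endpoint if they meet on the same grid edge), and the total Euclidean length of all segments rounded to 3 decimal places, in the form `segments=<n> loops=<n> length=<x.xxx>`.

cell (0,0): code 0100 → (0.688,1.000)–(1.000,0.597)
cell (0,1): code 1000 → (1.000,1.832)–(0.688,1.000)
cell (1,0): code 0110 → (1.000,0.597)–(2.000,0.540)
cell (1,1): code 1001 → (2.000,1.949)–(1.000,1.832)
cell (2,0): code 0010 → (2.000,0.540)–(2.373,1.000)
cell (2,1): code 0001 → (2.373,1.000)–(2.000,1.949)
total: 6 segments, chained into 1 closed loop(s), length Σ = 5.017670

segments=6 loops=1 length=5.018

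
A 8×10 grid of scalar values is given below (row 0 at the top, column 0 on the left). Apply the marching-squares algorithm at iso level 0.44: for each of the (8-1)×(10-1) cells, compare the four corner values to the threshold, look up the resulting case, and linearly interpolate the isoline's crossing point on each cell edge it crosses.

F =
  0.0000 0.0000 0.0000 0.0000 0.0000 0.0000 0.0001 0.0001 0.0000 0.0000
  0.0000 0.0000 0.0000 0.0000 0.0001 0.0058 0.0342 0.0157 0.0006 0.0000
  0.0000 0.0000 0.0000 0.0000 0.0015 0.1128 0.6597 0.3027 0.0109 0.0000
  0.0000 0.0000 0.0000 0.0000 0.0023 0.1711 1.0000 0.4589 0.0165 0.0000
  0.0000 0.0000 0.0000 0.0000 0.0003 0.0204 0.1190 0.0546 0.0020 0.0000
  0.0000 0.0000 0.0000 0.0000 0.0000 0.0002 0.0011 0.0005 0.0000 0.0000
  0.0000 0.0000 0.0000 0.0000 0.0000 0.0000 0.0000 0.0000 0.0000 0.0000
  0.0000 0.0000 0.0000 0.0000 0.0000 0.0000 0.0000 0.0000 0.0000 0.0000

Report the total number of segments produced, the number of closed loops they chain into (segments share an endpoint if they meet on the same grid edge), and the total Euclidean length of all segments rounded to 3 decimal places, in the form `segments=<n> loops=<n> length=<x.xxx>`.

cell (1,5): code 0100 → (1.649,6.000)–(2.000,5.598)
cell (1,6): code 1000 → (2.000,6.615)–(1.649,6.000)
cell (2,5): code 0110 → (2.000,5.598)–(3.000,5.324)
cell (2,6): code 1101 → (2.879,7.000)–(2.000,6.615)
cell (2,7): code 1000 → (3.000,7.043)–(2.879,7.000)
cell (3,5): code 0010 → (3.000,5.324)–(3.636,6.000)
cell (3,6): code 0011 → (3.636,6.000)–(3.047,7.000)
cell (3,7): code 0001 → (3.047,7.000)–(3.000,7.043)
total: 8 segments, chained into 1 closed loop(s), length Σ = 5.518261

segments=8 loops=1 length=5.518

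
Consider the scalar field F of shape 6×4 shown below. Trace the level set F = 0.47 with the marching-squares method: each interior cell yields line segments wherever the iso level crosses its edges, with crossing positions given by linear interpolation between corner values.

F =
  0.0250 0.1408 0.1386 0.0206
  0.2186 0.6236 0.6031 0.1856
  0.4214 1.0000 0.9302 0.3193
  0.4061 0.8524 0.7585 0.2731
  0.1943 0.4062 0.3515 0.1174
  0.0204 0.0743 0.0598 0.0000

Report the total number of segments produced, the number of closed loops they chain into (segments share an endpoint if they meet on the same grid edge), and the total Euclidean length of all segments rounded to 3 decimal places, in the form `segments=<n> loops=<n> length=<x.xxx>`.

segments=10 loops=1 length=9.312

cell (0,0): code 0100 → (0.682,1.000)–(1.000,0.621)
cell (0,1): code 1100 → (0.713,2.000)–(0.682,1.000)
cell (0,2): code 1000 → (1.000,2.319)–(0.713,2.000)
cell (1,0): code 0110 → (1.000,0.621)–(2.000,0.084)
cell (1,2): code 1001 → (2.000,2.753)–(1.000,2.319)
cell (2,0): code 0110 → (2.000,0.084)–(3.000,0.143)
cell (2,2): code 1001 → (3.000,2.594)–(2.000,2.753)
cell (3,0): code 0010 → (3.000,0.143)–(3.857,1.000)
cell (3,1): code 0011 → (3.857,1.000)–(3.709,2.000)
cell (3,2): code 0001 → (3.709,2.000)–(3.000,2.594)
total: 10 segments, chained into 1 closed loop(s), length Σ = 9.311584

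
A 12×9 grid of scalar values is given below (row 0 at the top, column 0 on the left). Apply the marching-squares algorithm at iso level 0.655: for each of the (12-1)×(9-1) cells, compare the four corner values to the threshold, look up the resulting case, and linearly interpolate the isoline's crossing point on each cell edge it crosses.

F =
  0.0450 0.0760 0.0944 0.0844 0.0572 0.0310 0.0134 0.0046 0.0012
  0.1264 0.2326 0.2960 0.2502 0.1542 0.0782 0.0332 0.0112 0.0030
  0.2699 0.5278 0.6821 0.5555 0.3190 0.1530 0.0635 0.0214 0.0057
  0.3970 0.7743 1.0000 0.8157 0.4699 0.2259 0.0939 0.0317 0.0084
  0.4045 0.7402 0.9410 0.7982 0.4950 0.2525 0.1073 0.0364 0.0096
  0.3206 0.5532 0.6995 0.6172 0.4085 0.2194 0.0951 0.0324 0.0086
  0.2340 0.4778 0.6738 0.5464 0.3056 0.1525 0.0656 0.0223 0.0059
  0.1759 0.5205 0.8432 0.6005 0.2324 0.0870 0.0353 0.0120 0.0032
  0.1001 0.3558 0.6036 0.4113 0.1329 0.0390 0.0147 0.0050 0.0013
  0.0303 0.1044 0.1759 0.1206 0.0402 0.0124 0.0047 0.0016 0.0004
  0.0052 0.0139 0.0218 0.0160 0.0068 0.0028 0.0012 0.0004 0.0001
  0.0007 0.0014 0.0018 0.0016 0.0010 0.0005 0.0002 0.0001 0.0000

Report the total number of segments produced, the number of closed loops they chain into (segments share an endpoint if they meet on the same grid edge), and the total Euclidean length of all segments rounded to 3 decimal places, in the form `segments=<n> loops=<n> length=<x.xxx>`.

segments=18 loops=1 length=14.916

cell (1,1): code 0100 → (1.930,2.000)–(2.000,1.824)
cell (1,2): code 1000 → (2.000,2.214)–(1.930,2.000)
cell (2,0): code 0100 → (2.516,1.000)–(3.000,0.684)
cell (2,1): code 1110 → (2.000,1.824)–(2.516,1.000)
cell (2,2): code 1101 → (2.382,3.000)–(2.000,2.214)
cell (2,3): code 1000 → (3.000,3.465)–(2.382,3.000)
cell (3,0): code 0110 → (3.000,0.684)–(4.000,0.746)
cell (3,3): code 1001 → (4.000,3.472)–(3.000,3.465)
cell (4,0): code 0010 → (4.000,0.746)–(4.456,1.000)
cell (4,1): code 0111 → (4.456,1.000)–(5.000,1.696)
cell (4,2): code 1011 → (5.000,2.541)–(4.791,3.000)
cell (4,3): code 0001 → (4.791,3.000)–(4.000,3.472)
cell (5,1): code 0110 → (5.000,1.696)–(6.000,1.904)
cell (5,2): code 1001 → (6.000,2.148)–(5.000,2.541)
cell (6,1): code 0110 → (6.000,1.904)–(7.000,1.417)
cell (6,2): code 1001 → (7.000,2.775)–(6.000,2.148)
cell (7,1): code 0010 → (7.000,1.417)–(7.785,2.000)
cell (7,2): code 0001 → (7.785,2.000)–(7.000,2.775)
total: 18 segments, chained into 1 closed loop(s), length Σ = 14.916177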